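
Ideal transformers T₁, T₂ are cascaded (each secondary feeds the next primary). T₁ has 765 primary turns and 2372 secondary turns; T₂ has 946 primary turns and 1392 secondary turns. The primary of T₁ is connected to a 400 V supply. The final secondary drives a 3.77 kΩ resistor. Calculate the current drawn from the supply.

Secondary of T₁: V = 400.00 × 2372/765 = 1240.3 V.
Secondary of T₂: V = 1240.3 × 1392/946 = 1825.0 V.
I_load = 1825.0/3770 = 0.48408 A, so P_out = 1825.0 × 0.48408 = 883.45 W.
All ideal ⇒ P_in = P_out, so I_supply = 883.45/400 = 2.21 A.

I_supply ≈ 2.21 A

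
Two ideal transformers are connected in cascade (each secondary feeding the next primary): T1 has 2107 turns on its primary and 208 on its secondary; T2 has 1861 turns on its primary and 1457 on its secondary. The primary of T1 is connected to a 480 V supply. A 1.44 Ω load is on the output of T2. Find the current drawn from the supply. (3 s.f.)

I_supply ≈ 1.99 A

Secondary of T1: V = 480.00 × 208/2107 = 47.385 V.
Secondary of T2: V = 47.385 × 1457/1861 = 37.098 V.
I_load = 37.098/1.44 = 25.763 A, so P_out = 37.098 × 25.763 = 955.75 W.
All ideal ⇒ P_in = P_out, so I_supply = 955.75/480 = 1.99 A.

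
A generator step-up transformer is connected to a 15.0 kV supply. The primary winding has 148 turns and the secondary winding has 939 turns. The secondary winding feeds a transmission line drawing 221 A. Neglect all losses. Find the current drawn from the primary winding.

I_p ≈ 1400 A

For an ideal transformer I_p N_p = I_s N_s, so I_p = 221 × 939/148 = 1400 A.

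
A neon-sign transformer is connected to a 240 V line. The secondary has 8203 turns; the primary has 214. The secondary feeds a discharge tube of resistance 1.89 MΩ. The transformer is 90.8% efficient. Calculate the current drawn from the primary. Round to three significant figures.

I_p ≈ 0.205 A

V_s = 240 × 8203/214 = 9199.6 V.
I_s = V_s/R = 9199.6/(1.89×10^6) = 0.0048675 A.
P_out = V_s I_s = 9199.6 × 0.0048675 = 44.779 W.
P_in = P_out/η = 44.779/0.908 = 49.317 W.
I_p = P_in/V_p = 49.317/240 = 0.205 A.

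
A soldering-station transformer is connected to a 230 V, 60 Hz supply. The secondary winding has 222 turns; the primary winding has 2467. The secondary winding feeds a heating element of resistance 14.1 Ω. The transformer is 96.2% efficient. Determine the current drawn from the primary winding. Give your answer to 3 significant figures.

V_s = 230 × 222/2467 = 20.697 V.
I_s = V_s/R = 20.697/14.1 = 1.4679 A.
P_out = V_s I_s = 20.697 × 1.4679 = 30.381 W.
P_in = P_out/η = 30.381/0.962 = 31.581 W.
I_p = P_in/V_p = 31.581/230 = 0.137 A.

I_p ≈ 0.137 A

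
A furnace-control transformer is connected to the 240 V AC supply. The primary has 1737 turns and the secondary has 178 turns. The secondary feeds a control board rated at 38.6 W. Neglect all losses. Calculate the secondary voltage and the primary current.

V_s ≈ 24.6 V, I_p ≈ 0.161 A

V_s = V_p × N_s/N_p = 240 × 178/1737 = 24.594 V.
I_s = P/V_s = 38.6/24.594 = 1.5695 A.
I_p = I_s × N_s/N_p = 1.5695 × 178/1737 = 0.161 A.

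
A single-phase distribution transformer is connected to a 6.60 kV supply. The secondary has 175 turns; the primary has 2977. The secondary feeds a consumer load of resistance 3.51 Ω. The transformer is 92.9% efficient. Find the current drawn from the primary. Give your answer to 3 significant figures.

I_p ≈ 6.99 A

V_s = 6600 × 175/2977 = 387.97 V.
I_s = V_s/R = 387.97/3.51 = 110.53 A.
P_out = V_s I_s = 387.97 × 110.53 = 42884 W.
P_in = P_out/η = 42884/0.929 = 46162 W.
I_p = P_in/V_p = 46162/6600 = 6.99 A.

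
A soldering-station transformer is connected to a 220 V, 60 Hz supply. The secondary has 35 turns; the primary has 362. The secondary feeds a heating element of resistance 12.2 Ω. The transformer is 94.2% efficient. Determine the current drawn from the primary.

I_p ≈ 0.179 A

V_s = 220 × 35/362 = 21.271 V.
I_s = V_s/R = 21.271/12.2 = 1.7435 A.
P_out = V_s I_s = 21.271 × 1.7435 = 37.086 W.
P_in = P_out/η = 37.086/0.942 = 39.369 W.
I_p = P_in/V_p = 39.369/220 = 0.179 A.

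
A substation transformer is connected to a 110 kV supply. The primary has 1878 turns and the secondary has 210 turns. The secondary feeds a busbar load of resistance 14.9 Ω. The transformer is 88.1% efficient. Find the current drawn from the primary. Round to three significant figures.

I_p ≈ 105 A

V_s = 110000 × 210/1878 = 12300 V.
I_s = V_s/R = 12300/14.9 = 825.52 A.
P_out = V_s I_s = 12300 × 825.52 = 1.0154×10^7 W.
P_in = P_out/η = 1.0154×10^7/0.881 = 1.1526×10^7 W.
I_p = P_in/V_p = 1.1526×10^7/110000 = 105 A.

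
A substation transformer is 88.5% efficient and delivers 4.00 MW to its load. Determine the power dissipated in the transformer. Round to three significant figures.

P_loss ≈ 520000 W

P_in = P_out/η = 4.00×10^6/0.885 = 4.51977×10^6 W.
P_loss = P_in − P_out = 4.51977×10^6 − 4.00×10^6 = 520000 W.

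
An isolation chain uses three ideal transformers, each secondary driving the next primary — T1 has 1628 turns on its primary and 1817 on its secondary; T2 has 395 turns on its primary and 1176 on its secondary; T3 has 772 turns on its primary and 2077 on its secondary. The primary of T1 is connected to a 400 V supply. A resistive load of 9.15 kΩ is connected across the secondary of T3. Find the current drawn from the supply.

I_supply ≈ 3.49 A

Secondary of T1: V = 400.00 × 1817/1628 = 446.44 V.
Secondary of T2: V = 446.44 × 1176/395 = 1329.1 V.
Secondary of T3: V = 1329.1 × 2077/772 = 3575.9 V.
I_load = 3575.9/9150 = 0.39081 A, so P_out = 3575.9 × 0.39081 = 1397.5 W.
All ideal ⇒ P_in = P_out, so I_supply = 1397.5/400 = 3.49 A.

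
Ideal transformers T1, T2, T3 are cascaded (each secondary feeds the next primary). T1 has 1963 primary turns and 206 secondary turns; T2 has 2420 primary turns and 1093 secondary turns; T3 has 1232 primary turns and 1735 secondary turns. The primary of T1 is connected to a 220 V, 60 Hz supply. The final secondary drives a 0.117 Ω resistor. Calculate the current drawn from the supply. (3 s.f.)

Secondary of T1: V = 220.00 × 206/1963 = 23.087 V.
Secondary of T2: V = 23.087 × 1093/2420 = 10.427 V.
Secondary of T3: V = 10.427 × 1735/1232 = 14.685 V.
I_load = 14.685/0.117 = 125.51 A, so P_out = 14.685 × 125.51 = 1843.1 W.
All ideal ⇒ P_in = P_out, so I_supply = 1843.1/220 = 8.38 A.

I_supply ≈ 8.38 A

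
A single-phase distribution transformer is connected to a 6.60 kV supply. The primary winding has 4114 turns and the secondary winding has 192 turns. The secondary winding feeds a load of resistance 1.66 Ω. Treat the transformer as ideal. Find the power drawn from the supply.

V_s = V_p × N_s/N_p = 6600 × 192/4114 = 308.02 V.
I_s = V_s/R = 308.02/1.66 = 185.56 A.
I_p = I_s × N_s/N_p = 185.56 × 192/4114 = 8.6598 A.
P = V_p I_p = 6600 × 8.6598 = 57200 W.

P ≈ 57200 W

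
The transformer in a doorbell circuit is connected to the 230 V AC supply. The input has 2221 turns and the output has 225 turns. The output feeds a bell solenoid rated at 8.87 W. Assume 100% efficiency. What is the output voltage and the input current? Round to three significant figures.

V_out = V_in × N_out/N_in = 230 × 225/2221 = 23.300 V.
I_out = P/V_out = 8.87/23.300 = 0.38068 A.
I_in = I_out × N_out/N_in = 0.38068 × 225/2221 = 0.0386 A.

V_out ≈ 23.3 V, I_in ≈ 0.0386 A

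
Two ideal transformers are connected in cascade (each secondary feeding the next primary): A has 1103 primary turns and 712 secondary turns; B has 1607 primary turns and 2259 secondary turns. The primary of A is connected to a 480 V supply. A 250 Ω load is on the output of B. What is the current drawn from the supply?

I_supply ≈ 1.58 A

Secondary of A: V = 480.00 × 712/1103 = 309.85 V.
Secondary of B: V = 309.85 × 2259/1607 = 435.56 V.
I_load = 435.56/250 = 1.7422 A, so P_out = 435.56 × 1.7422 = 758.84 W.
All ideal ⇒ P_in = P_out, so I_supply = 758.84/480 = 1.58 A.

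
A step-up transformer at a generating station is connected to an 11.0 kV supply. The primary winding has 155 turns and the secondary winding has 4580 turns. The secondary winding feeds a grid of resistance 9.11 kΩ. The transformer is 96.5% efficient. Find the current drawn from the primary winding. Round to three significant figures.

V_s = 11000 × 4580/155 = 325030 V.
I_s = V_s/R = 325030/9110 = 35.679 A.
P_out = V_s I_s = 325030 × 35.679 = 1.1597×10^7 W.
P_in = P_out/η = 1.1597×10^7/0.965 = 1.2017×10^7 W.
I_p = P_in/V_p = 1.2017×10^7/11000 = 1090 A.

I_p ≈ 1090 A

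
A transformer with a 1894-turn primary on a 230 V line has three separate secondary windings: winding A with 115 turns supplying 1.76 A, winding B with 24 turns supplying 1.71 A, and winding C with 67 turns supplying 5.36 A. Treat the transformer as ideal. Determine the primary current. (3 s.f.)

V_A = 230 × 115/1894 = 13.965 V; V_B = 230 × 24/1894 = 2.9145 V; V_C = 230 × 67/1894 = 8.1362 V.
P_out = V_A I_A + V_B I_B + V_C I_C = 13.965×1.76 + 2.9145×1.71 + 8.1362×5.36 = 24.579 + 4.9837 + 43.610 = 73.173 W.
Ideal ⇒ P_in = P_out, so I_p = P_out/V_p = 73.173/230 = 0.318 A.

I_p ≈ 0.318 A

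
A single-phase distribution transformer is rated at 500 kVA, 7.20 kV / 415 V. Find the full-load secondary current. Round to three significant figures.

I_s ≈ 1200 A

I_s = S/V_s = 500000/415 = 1200 A.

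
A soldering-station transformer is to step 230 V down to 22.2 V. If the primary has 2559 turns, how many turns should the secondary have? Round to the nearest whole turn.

N_s/N_p = V_s/V_p, so N_s = 2559 × 22.2/230 = 247.0 ≈ 247 turns.

N_s = 247 turns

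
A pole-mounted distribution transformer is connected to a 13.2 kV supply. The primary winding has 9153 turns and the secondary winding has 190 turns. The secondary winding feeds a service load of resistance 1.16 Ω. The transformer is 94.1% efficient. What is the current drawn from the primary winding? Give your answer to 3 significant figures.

I_p ≈ 5.21 A

V_s = 13200 × 190/9153 = 274.01 V.
I_s = V_s/R = 274.01/1.16 = 236.21 A.
P_out = V_s I_s = 274.01 × 236.21 = 64725 W.
P_in = P_out/η = 64725/0.941 = 68783 W.
I_p = P_in/V_p = 68783/13200 = 5.21 A.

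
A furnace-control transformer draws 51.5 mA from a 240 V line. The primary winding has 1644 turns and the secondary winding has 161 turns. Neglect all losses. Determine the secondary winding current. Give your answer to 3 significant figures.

I_s ≈ 0.526 A

I_s/I_p = N_p/N_s, so I_s = 0.0515 × 1644/161 = 0.526 A.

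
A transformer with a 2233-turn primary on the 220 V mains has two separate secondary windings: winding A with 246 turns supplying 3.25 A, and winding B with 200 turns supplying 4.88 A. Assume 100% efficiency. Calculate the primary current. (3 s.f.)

I_p ≈ 0.795 A

V_A = 220 × 246/2233 = 24.236 V; V_B = 220 × 200/2233 = 19.704 V.
P_out = V_A I_A + V_B I_B = 24.236×3.25 + 19.704×4.88 = 78.768 + 96.158 = 174.93 W.
Ideal ⇒ P_in = P_out, so I_p = P_out/V_p = 174.93/220 = 0.795 A.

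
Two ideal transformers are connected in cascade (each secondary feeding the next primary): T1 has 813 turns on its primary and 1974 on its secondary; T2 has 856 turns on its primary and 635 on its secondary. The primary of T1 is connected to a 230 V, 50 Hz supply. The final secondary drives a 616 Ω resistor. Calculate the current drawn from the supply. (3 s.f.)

After T1: V = 230.00 × 1974/813 = 558.45 V.
After T2: V = 558.45 × 635/856 = 414.27 V.
I_load = 414.27/616 = 0.67252 A, so P_out = 414.27 × 0.67252 = 278.60 W.
All ideal ⇒ P_in = P_out, so I_supply = 278.60/230 = 1.21 A.

I_supply ≈ 1.21 A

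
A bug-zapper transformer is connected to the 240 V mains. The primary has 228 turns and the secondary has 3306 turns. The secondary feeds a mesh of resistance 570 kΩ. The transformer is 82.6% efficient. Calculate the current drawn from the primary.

V_s = 240 × 3306/228 = 3480.0 V.
I_s = V_s/R = 3480.0/570000 = 0.0061053 A.
P_out = V_s I_s = 3480.0 × 0.0061053 = 21.246 W.
P_in = P_out/η = 21.246/0.826 = 25.722 W.
I_p = P_in/V_p = 25.722/240 = 0.107 A.

I_p ≈ 0.107 A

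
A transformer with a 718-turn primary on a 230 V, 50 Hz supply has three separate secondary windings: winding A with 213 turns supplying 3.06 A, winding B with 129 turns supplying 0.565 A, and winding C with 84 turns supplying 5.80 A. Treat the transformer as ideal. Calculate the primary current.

V_A = 230 × 213/718 = 68.231 V; V_B = 230 × 129/718 = 41.323 V; V_C = 230 × 84/718 = 26.908 V.
P_out = V_A I_A + V_B I_B + V_C I_C = 68.231×3.06 + 41.323×0.565 + 26.908×5.80 = 208.79 + 23.348 + 156.07 = 388.20 W.
Ideal ⇒ P_in = P_out, so I_p = P_out/V_p = 388.20/230 = 1.69 A.

I_p ≈ 1.69 A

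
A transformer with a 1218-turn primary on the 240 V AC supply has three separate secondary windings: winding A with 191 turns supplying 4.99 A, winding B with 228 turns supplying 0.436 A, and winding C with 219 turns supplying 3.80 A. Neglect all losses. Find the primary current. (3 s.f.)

I_p ≈ 1.55 A

V_A = 240 × 191/1218 = 37.635 V; V_B = 240 × 228/1218 = 44.926 V; V_C = 240 × 219/1218 = 43.153 V.
P_out = V_A I_A + V_B I_B + V_C I_C = 37.635×4.99 + 44.926×0.436 + 43.153×3.80 = 187.80 + 19.588 + 163.98 = 371.37 W.
Ideal ⇒ P_in = P_out, so I_p = P_out/V_p = 371.37/240 = 1.55 A.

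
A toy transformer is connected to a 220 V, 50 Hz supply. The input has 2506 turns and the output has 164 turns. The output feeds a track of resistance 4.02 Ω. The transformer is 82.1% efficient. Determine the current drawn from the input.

V_out = 220 × 164/2506 = 14.397 V.
I_out = V_out/R = 14.397/4.02 = 3.5815 A.
P_out = V_out I_out = 14.397 × 3.5815 = 51.564 W.
P_in = P_out/η = 51.564/0.821 = 62.806 W.
I_in = P_in/V_in = 62.806/220 = 0.285 A.

I_in ≈ 0.285 A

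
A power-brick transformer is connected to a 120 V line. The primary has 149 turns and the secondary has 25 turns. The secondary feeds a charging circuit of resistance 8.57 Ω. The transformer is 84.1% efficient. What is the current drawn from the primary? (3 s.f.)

I_p ≈ 0.469 A

V_s = 120 × 25/149 = 20.134 V.
I_s = V_s/R = 20.134/8.57 = 2.3494 A.
P_out = V_s I_s = 20.134 × 2.3494 = 47.303 W.
P_in = P_out/η = 47.303/0.841 = 56.246 W.
I_p = P_in/V_p = 56.246/120 = 0.469 A.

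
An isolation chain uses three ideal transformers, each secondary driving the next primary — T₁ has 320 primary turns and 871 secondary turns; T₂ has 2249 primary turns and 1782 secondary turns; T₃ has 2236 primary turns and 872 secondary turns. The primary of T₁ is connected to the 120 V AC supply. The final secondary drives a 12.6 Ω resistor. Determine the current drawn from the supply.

After T₁: V = 120.00 × 871/320 = 326.62 V.
After T₂: V = 326.62 × 1782/2249 = 258.80 V.
After T₃: V = 258.80 × 872/2236 = 100.93 V.
I_load = 100.93/12.6 = 8.0102 A, so P_out = 100.93 × 8.0102 = 808.45 W.
All ideal ⇒ P_in = P_out, so I_supply = 808.45/120 = 6.74 A.

I_supply ≈ 6.74 A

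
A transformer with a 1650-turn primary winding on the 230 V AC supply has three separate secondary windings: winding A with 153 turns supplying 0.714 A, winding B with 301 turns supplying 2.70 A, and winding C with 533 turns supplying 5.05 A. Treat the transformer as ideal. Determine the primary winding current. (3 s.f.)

I_p ≈ 2.19 A

V_A = 230 × 153/1650 = 21.327 V; V_B = 230 × 301/1650 = 41.958 V; V_C = 230 × 533/1650 = 74.297 V.
P_out = V_A I_A + V_B I_B + V_C I_C = 21.327×0.714 + 41.958×2.70 + 74.297×5.05 = 15.228 + 113.29 + 375.20 = 503.71 W.
Ideal ⇒ P_in = P_out, so I_p = P_out/V_p = 503.71/230 = 2.19 A.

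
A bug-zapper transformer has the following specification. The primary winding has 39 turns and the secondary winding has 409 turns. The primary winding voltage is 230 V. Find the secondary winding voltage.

V_s/V_p = N_s/N_p, so V_s = 230 × 409/39 = 2410 V.

V_s ≈ 2410 V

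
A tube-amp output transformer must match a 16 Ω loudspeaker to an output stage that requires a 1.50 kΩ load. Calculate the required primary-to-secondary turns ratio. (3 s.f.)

N_p/N_s ≈ 9.68

Z_p/Z_s = (N_p/N_s)², so N_p/N_s = √(1500/16) = √93.8 = 9.68.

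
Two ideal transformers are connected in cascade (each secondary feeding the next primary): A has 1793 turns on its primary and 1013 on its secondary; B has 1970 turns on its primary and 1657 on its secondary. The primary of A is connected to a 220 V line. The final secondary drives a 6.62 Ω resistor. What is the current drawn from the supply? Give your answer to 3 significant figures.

I_supply ≈ 7.50 A

Secondary of A: V = 220.00 × 1013/1793 = 124.29 V.
Secondary of B: V = 124.29 × 1657/1970 = 104.55 V.
I_load = 104.55/6.62 = 15.792 A, so P_out = 104.55 × 15.792 = 1651.0 W.
All ideal ⇒ P_in = P_out, so I_supply = 1651.0/220 = 7.50 A.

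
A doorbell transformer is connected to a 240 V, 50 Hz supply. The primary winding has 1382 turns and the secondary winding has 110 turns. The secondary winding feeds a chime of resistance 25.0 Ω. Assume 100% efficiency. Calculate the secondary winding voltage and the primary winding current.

V_s ≈ 19.1 V, I_p ≈ 0.0608 A

V_s = V_p × N_s/N_p = 240 × 110/1382 = 19.103 V.
I_s = V_s/R = 19.103/25.0 = 0.76411 A.
I_p = I_s × N_s/N_p = 0.76411 × 110/1382 = 0.0608 A.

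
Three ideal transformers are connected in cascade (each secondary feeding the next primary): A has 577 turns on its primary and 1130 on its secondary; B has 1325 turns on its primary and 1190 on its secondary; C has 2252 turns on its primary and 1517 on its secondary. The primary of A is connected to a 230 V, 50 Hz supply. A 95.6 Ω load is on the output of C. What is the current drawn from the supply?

I_supply ≈ 3.38 A

After A: V = 230.00 × 1130/577 = 450.43 V.
After B: V = 450.43 × 1190/1325 = 404.54 V.
After C: V = 404.54 × 1517/2252 = 272.51 V.
I_load = 272.51/95.6 = 2.8505 A, so P_out = 272.51 × 2.8505 = 776.78 W.
All ideal ⇒ P_in = P_out, so I_supply = 776.78/230 = 3.38 A.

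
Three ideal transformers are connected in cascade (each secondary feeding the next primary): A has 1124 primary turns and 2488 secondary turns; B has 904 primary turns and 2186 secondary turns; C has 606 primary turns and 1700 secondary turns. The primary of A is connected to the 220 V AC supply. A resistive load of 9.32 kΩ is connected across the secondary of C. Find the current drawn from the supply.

After A: V = 220.00 × 2488/1124 = 486.98 V.
After B: V = 486.98 × 2186/904 = 1177.6 V.
After C: V = 1177.6 × 1700/606 = 3303.4 V.
I_load = 3303.4/9320 = 0.35445 A, so P_out = 3303.4 × 0.35445 = 1170.9 W.
All ideal ⇒ P_in = P_out, so I_supply = 1170.9/220 = 5.32 A.

I_supply ≈ 5.32 A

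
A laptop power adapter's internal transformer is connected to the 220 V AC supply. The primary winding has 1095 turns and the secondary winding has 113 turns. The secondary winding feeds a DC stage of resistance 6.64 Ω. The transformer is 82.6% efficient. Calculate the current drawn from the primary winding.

V_s = 220 × 113/1095 = 22.703 V.
I_s = V_s/R = 22.703/6.64 = 3.4192 A.
P_out = V_s I_s = 22.703 × 3.4192 = 77.626 W.
P_in = P_out/η = 77.626/0.826 = 93.978 W.
I_p = P_in/V_p = 93.978/220 = 0.427 A.

I_p ≈ 0.427 A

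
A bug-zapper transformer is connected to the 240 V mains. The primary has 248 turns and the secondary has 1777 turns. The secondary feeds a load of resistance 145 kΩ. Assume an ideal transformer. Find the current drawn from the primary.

V_s = V_p × N_s/N_p = 240 × 1777/248 = 1719.7 V.
I_s = V_s/R = 1719.7/145000 = 0.011860 A.
For an ideal transformer I_p N_p = I_s N_s, so I_p = 0.011860 × 1777/248 = 0.0850 A.

I_p ≈ 0.0850 A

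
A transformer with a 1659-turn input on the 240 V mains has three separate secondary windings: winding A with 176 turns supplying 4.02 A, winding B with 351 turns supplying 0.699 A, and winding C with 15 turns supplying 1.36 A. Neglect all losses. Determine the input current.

I_in ≈ 0.587 A

V_A = 240 × 176/1659 = 25.461 V; V_B = 240 × 351/1659 = 50.778 V; V_C = 240 × 15/1659 = 2.1700 V.
P_out = V_A I_A + V_B I_B + V_C I_C = 25.461×4.02 + 50.778×0.699 + 2.1700×1.36 = 102.35 + 35.494 + 2.9512 = 140.80 W.
Ideal ⇒ P_in = P_out, so I_in = P_out/V_in = 140.80/240 = 0.587 A.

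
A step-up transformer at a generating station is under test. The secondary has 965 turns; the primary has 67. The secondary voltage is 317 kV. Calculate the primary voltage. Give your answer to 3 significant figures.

V_p ≈ 22000 V

V_p/V_s = N_p/N_s, so V_p = 317000 × 67/965 = 22000 V.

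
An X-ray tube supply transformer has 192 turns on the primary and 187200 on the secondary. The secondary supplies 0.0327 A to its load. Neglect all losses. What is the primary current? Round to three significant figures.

For an ideal transformer I_p/I_s = N_s/N_p, so I_p = 0.0327 × 187200/192 = 31.9 A.

I_p ≈ 31.9 A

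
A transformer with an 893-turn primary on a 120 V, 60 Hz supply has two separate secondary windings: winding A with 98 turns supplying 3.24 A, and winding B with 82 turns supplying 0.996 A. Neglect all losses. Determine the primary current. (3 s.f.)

V_A = 120 × 98/893 = 13.169 V; V_B = 120 × 82/893 = 11.019 V.
P_out = V_A I_A + V_B I_B = 13.169×3.24 + 11.019×0.996 = 42.668 + 10.975 = 53.643 W.
Ideal ⇒ P_in = P_out, so I_p = P_out/V_p = 53.643/120 = 0.447 A.

I_p ≈ 0.447 A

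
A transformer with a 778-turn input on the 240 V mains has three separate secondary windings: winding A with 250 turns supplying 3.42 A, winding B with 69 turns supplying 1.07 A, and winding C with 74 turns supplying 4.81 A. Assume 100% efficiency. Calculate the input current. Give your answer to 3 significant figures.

V_A = 240 × 250/778 = 77.121 V; V_B = 240 × 69/778 = 21.285 V; V_C = 240 × 74/778 = 22.828 V.
P_out = V_A I_A + V_B I_B + V_C I_C = 77.121×3.42 + 21.285×1.07 + 22.828×4.81 = 263.75 + 22.775 + 109.80 = 396.33 W.
Ideal ⇒ P_in = P_out, so I_in = P_out/V_in = 396.33/240 = 1.65 A.

I_in ≈ 1.65 A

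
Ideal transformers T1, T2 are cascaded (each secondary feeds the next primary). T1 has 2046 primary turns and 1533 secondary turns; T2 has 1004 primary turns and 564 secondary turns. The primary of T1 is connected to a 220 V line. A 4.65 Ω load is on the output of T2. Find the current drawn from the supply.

Secondary of T1: V = 220.00 × 1533/2046 = 164.84 V.
Secondary of T2: V = 164.84 × 564/1004 = 92.599 V.
I_load = 92.599/4.65 = 19.914 A, so P_out = 92.599 × 19.914 = 1844.0 W.
All ideal ⇒ P_in = P_out, so I_supply = 1844.0/220 = 8.38 A.

I_supply ≈ 8.38 A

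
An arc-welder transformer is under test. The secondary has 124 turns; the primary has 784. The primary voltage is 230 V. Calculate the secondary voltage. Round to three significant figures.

V_s ≈ 36.4 V

V_s/V_p = N_s/N_p, so V_s = 230 × 124/784 = 36.4 V.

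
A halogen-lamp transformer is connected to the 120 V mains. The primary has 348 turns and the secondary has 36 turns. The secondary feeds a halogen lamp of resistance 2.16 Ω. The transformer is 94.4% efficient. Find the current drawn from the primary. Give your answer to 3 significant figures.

V_s = 120 × 36/348 = 12.414 V.
I_s = V_s/R = 12.414/2.16 = 5.7471 A.
P_out = V_s I_s = 12.414 × 5.7471 = 71.344 W.
P_in = P_out/η = 71.344/0.944 = 75.576 W.
I_p = P_in/V_p = 75.576/120 = 0.630 A.

I_p ≈ 0.630 A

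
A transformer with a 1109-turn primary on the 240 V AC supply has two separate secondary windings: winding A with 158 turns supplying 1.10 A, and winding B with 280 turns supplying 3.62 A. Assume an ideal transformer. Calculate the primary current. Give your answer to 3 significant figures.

I_p ≈ 1.07 A

V_A = 240 × 158/1109 = 34.193 V; V_B = 240 × 280/1109 = 60.595 V.
P_out = V_A I_A + V_B I_B = 34.193×1.10 + 60.595×3.62 = 37.612 + 219.35 = 256.97 W.
Ideal ⇒ P_in = P_out, so I_p = P_out/V_p = 256.97/240 = 1.07 A.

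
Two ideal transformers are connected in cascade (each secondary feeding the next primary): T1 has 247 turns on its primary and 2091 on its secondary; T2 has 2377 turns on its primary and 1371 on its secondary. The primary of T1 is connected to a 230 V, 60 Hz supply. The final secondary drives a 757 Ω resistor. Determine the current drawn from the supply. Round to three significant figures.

Secondary of T1: V = 230.00 × 2091/247 = 1947.1 V.
Secondary of T2: V = 1947.1 × 1371/2377 = 1123.0 V.
I_load = 1123.0/757 = 1.4835 A, so P_out = 1123.0 × 1.4835 = 1666.1 W.
All ideal ⇒ P_in = P_out, so I_supply = 1666.1/230 = 7.24 A.

I_supply ≈ 7.24 A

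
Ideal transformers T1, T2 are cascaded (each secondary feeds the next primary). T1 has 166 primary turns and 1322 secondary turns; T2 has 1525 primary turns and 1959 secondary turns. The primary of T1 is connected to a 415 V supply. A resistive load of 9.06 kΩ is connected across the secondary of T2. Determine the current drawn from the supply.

After T1: V = 415.00 × 1322/166 = 3305.0 V.
After T2: V = 3305.0 × 1959/1525 = 4245.6 V.
I_load = 4245.6/9060 = 0.46861 A, so P_out = 4245.6 × 0.46861 = 1989.5 W.
All ideal ⇒ P_in = P_out, so I_supply = 1989.5/415 = 4.79 A.

I_supply ≈ 4.79 A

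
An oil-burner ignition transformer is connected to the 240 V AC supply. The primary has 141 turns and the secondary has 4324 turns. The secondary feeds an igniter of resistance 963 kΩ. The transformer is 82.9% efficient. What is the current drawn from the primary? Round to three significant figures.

I_p ≈ 0.283 A

V_s = 240 × 4324/141 = 7360.0 V.
I_s = V_s/R = 7360.0/963000 = 0.0076428 A.
P_out = V_s I_s = 7360.0 × 0.0076428 = 56.251 W.
P_in = P_out/η = 56.251/0.829 = 67.854 W.
I_p = P_in/V_p = 67.854/240 = 0.283 A.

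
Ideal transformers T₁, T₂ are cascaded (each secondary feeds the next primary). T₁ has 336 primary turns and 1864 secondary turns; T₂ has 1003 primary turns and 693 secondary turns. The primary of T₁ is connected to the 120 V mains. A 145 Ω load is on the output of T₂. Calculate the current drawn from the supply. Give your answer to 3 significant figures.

I_supply ≈ 12.2 A

After T₁: V = 120.00 × 1864/336 = 665.71 V.
After T₂: V = 665.71 × 693/1003 = 459.96 V.
I_load = 459.96/145 = 3.1721 A, so P_out = 459.96 × 3.1721 = 1459.1 W.
All ideal ⇒ P_in = P_out, so I_supply = 1459.1/120 = 12.2 A.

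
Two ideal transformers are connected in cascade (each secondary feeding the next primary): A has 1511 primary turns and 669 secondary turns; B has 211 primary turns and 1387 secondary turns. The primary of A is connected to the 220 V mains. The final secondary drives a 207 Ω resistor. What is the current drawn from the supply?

I_supply ≈ 9.00 A

After A: V = 220.00 × 669/1511 = 97.406 V.
After B: V = 97.406 × 1387/211 = 640.29 V.
I_load = 640.29/207 = 3.0932 A, so P_out = 640.29 × 3.0932 = 1980.6 W.
All ideal ⇒ P_in = P_out, so I_supply = 1980.6/220 = 9.00 A.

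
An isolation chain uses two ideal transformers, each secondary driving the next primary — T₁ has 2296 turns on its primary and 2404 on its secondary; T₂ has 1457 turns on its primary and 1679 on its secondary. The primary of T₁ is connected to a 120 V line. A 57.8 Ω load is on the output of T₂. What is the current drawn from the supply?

I_supply ≈ 3.02 A

Secondary of T₁: V = 120.00 × 2404/2296 = 125.64 V.
Secondary of T₂: V = 125.64 × 1679/1457 = 144.79 V.
I_load = 144.79/57.8 = 2.5050 A, so P_out = 144.79 × 2.5050 = 362.70 W.
All ideal ⇒ P_in = P_out, so I_supply = 362.70/120 = 3.02 A.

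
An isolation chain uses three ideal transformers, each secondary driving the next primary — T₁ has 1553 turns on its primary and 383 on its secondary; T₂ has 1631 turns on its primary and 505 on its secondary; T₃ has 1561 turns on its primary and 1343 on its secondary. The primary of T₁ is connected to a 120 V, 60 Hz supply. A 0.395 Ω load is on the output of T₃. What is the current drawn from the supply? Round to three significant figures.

I_supply ≈ 1.31 A

After T₁: V = 120.00 × 383/1553 = 29.594 V.
After T₂: V = 29.594 × 505/1631 = 9.1632 V.
After T₃: V = 9.1632 × 1343/1561 = 7.8835 V.
I_load = 7.8835/0.395 = 19.958 A, so P_out = 7.8835 × 19.958 = 157.34 W.
All ideal ⇒ P_in = P_out, so I_supply = 157.34/120 = 1.31 A.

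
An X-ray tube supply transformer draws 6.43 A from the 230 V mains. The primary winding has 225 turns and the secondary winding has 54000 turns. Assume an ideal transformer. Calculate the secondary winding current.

I_s/I_p = N_p/N_s, so I_s = 6.43 × 225/54000 = 0.0268 A.

I_s ≈ 0.0268 A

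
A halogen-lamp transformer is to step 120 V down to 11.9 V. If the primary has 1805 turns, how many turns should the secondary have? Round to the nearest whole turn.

N_s = 179 turns

N_s/N_p = V_s/V_p, so N_s = 1805 × 11.9/120 = 179.0 ≈ 179 turns.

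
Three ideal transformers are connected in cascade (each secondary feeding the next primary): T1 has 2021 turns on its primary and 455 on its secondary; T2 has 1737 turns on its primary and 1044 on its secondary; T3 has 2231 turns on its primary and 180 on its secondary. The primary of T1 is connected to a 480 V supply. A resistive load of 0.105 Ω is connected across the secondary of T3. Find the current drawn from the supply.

Secondary of T1: V = 480.00 × 455/2021 = 108.07 V.
Secondary of T2: V = 108.07 × 1044/1737 = 64.951 V.
Secondary of T3: V = 64.951 × 180/2231 = 5.2403 V.
I_load = 5.2403/0.105 = 49.908 A, so P_out = 5.2403 × 49.908 = 261.54 W.
All ideal ⇒ P_in = P_out, so I_supply = 261.54/480 = 0.545 A.

I_supply ≈ 0.545 A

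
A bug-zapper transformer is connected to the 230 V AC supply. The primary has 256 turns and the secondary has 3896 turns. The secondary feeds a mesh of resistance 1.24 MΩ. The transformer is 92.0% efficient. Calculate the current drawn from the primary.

I_p ≈ 0.0467 A

V_s = 230 × 3896/256 = 3500.3 V.
I_s = V_s/R = 3500.3/(1.24×10^6) = 0.0028228 A.
P_out = V_s I_s = 3500.3 × 0.0028228 = 9.8808 W.
P_in = P_out/η = 9.8808/0.920 = 10.740 W.
I_p = P_in/V_p = 10.740/230 = 0.0467 A.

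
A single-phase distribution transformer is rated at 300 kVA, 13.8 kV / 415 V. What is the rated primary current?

I_p = S/V_p = 300000/13800 = 21.7 A.

I_p ≈ 21.7 A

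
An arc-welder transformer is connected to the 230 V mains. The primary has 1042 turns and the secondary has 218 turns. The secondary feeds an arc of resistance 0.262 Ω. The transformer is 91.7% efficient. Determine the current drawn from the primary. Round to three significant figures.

I_p ≈ 41.9 A

V_s = 230 × 218/1042 = 48.119 V.
I_s = V_s/R = 48.119/0.262 = 183.66 A.
P_out = V_s I_s = 48.119 × 183.66 = 8837.6 W.
P_in = P_out/η = 8837.6/0.917 = 9637.5 W.
I_p = P_in/V_p = 9637.5/230 = 41.9 A.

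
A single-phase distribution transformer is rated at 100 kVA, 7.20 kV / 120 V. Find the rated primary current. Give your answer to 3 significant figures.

I_p = S/V_p = 100000/7200 = 13.9 A.

I_p ≈ 13.9 A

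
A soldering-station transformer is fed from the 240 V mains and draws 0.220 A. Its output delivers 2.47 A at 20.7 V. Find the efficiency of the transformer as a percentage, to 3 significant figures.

η ≈ 96.8%

P_in = 240 × 0.220 = 52.8000 W.
P_out = 20.7 × 2.47 = 51.1290 W.
η = P_out/P_in = 51.1290/52.8000 = 0.968.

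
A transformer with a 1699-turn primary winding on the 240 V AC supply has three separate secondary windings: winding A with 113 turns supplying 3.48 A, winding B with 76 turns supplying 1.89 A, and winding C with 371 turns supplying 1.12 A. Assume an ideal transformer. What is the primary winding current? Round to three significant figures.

I_p ≈ 0.561 A

V_A = 240 × 113/1699 = 15.962 V; V_B = 240 × 76/1699 = 10.736 V; V_C = 240 × 371/1699 = 52.407 V.
P_out = V_A I_A + V_B I_B + V_C I_C = 15.962×3.48 + 10.736×1.89 + 52.407×1.12 = 55.549 + 20.291 + 58.696 = 134.54 W.
Ideal ⇒ P_in = P_out, so I_p = P_out/V_p = 134.54/240 = 0.561 A.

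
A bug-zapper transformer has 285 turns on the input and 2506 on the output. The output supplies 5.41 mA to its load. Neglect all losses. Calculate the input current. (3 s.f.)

I_in ≈ 0.0476 A

For an ideal transformer I_in/I_out = N_out/N_in, so I_in = 0.00541 × 2506/285 = 0.0476 A.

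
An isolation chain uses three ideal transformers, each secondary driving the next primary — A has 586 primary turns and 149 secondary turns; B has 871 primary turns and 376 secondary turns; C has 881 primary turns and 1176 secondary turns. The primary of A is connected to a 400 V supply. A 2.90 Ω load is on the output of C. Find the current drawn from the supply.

I_supply ≈ 2.96 A

After A: V = 400.00 × 149/586 = 101.71 V.
After B: V = 101.71 × 376/871 = 43.905 V.
After C: V = 43.905 × 1176/881 = 58.607 V.
I_load = 58.607/2.90 = 20.209 A, so P_out = 58.607 × 20.209 = 1184.4 W.
All ideal ⇒ P_in = P_out, so I_supply = 1184.4/400 = 2.96 A.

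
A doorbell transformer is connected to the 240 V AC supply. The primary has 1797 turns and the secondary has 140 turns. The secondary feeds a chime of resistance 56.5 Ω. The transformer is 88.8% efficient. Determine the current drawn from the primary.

I_p ≈ 0.0290 A

V_s = 240 × 140/1797 = 18.698 V.
I_s = V_s/R = 18.698/56.5 = 0.33094 A.
P_out = V_s I_s = 18.698 × 0.33094 = 6.1878 W.
P_in = P_out/η = 6.1878/0.888 = 6.9682 W.
I_p = P_in/V_p = 6.9682/240 = 0.0290 A.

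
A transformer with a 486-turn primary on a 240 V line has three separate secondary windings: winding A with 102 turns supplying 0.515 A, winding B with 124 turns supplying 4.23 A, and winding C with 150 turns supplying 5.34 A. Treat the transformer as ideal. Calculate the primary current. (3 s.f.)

V_A = 240 × 102/486 = 50.370 V; V_B = 240 × 124/486 = 61.235 V; V_C = 240 × 150/486 = 74.074 V.
P_out = V_A I_A + V_B I_B + V_C I_C = 50.370×0.515 + 61.235×4.23 + 74.074×5.34 = 25.941 + 259.02 + 395.56 = 680.52 W.
Ideal ⇒ P_in = P_out, so I_p = P_out/V_p = 680.52/240 = 2.84 A.

I_p ≈ 2.84 A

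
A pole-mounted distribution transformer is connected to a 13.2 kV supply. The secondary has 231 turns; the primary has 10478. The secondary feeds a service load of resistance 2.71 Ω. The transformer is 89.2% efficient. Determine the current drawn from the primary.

V_s = 13200 × 231/10478 = 291.01 V.
I_s = V_s/R = 291.01/2.71 = 107.38 A.
P_out = V_s I_s = 291.01 × 107.38 = 31250 W.
P_in = P_out/η = 31250/0.892 = 35033 W.
I_p = P_in/V_p = 35033/13200 = 2.65 A.

I_p ≈ 2.65 A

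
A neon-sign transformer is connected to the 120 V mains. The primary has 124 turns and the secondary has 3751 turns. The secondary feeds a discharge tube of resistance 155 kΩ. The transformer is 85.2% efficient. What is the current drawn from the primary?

I_p ≈ 0.831 A

V_s = 120 × 3751/124 = 3630.0 V.
I_s = V_s/R = 3630.0/155000 = 0.023419 A.
P_out = V_s I_s = 3630.0 × 0.023419 = 85.012 W.
P_in = P_out/η = 85.012/0.852 = 99.780 W.
I_p = P_in/V_p = 99.780/120 = 0.831 A.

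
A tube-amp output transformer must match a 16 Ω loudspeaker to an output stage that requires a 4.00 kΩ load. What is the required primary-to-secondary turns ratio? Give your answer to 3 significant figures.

N_p/N_s ≈ 15.8

Z_p/Z_s = (N_p/N_s)², so N_p/N_s = √(4000/16) = √250 = 15.8.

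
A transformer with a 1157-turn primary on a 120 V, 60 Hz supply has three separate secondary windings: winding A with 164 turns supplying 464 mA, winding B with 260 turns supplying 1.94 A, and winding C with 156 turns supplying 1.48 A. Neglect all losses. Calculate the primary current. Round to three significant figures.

V_A = 120 × 164/1157 = 17.010 V; V_B = 120 × 260/1157 = 26.966 V; V_C = 120 × 156/1157 = 16.180 V.
P_out = V_A I_A + V_B I_B + V_C I_C = 17.010×0.464 + 26.966×1.94 + 16.180×1.48 = 7.8924 + 52.315 + 23.946 = 84.153 W.
Ideal ⇒ P_in = P_out, so I_p = P_out/V_p = 84.153/120 = 0.701 A.

I_p ≈ 0.701 A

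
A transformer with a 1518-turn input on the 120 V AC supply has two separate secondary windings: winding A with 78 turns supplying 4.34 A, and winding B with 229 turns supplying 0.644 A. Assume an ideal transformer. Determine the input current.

I_in ≈ 0.320 A

V_A = 120 × 78/1518 = 6.1660 V; V_B = 120 × 229/1518 = 18.103 V.
P_out = V_A I_A + V_B I_B = 6.1660×4.34 + 18.103×0.644 = 26.760 + 11.658 = 38.419 W.
Ideal ⇒ P_in = P_out, so I_in = P_out/V_in = 38.419/120 = 0.320 A.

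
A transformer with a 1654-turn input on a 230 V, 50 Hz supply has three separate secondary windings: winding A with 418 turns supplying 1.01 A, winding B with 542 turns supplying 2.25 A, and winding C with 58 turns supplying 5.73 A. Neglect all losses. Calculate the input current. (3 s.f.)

V_A = 230 × 418/1654 = 58.126 V; V_B = 230 × 542/1654 = 75.369 V; V_C = 230 × 58/1654 = 8.0653 V.
P_out = V_A I_A + V_B I_B + V_C I_C = 58.126×1.01 + 75.369×2.25 + 8.0653×5.73 = 58.707 + 169.58 + 46.214 = 274.50 W.
Ideal ⇒ P_in = P_out, so I_in = P_out/V_in = 274.50/230 = 1.19 A.

I_in ≈ 1.19 A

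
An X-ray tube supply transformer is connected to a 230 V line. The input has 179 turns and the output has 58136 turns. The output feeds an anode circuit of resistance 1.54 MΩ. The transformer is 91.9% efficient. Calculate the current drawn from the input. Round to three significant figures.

V_out = 230 × 58136/179 = 74700 V.
I_out = V_out/R = 74700/(1.54×10^6) = 0.048506 A.
P_out = V_out I_out = 74700 × 0.048506 = 3623.4 W.
P_in = P_out/η = 3623.4/0.919 = 3942.8 W.
I_in = P_in/V_in = 3942.8/230 = 17.1 A.

I_in ≈ 17.1 A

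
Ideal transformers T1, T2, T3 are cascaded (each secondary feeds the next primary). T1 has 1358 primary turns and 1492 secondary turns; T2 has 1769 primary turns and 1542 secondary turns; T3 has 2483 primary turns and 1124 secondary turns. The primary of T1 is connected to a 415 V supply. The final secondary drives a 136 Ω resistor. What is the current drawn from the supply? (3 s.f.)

I_supply ≈ 0.574 A

Secondary of T1: V = 415.00 × 1492/1358 = 455.95 V.
Secondary of T2: V = 455.95 × 1542/1769 = 397.44 V.
Secondary of T3: V = 397.44 × 1124/2483 = 179.91 V.
I_load = 179.91/136 = 1.3229 A, so P_out = 179.91 × 1.3229 = 238.01 W.
All ideal ⇒ P_in = P_out, so I_supply = 238.01/415 = 0.574 A.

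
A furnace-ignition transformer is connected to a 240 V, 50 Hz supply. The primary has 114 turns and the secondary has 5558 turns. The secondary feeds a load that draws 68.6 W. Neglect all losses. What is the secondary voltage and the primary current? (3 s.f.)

V_s ≈ 11700 V, I_p ≈ 0.286 A

V_s = V_p × N_s/N_p = 240 × 5558/114 = 11701 V.
I_s = P/V_s = 68.6/11701 = 0.0058627 A.
I_p = I_s × N_s/N_p = 0.0058627 × 5558/114 = 0.286 A.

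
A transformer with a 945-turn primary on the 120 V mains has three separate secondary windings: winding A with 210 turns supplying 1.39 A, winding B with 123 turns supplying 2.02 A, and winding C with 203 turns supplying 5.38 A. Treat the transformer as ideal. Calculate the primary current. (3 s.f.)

V_A = 120 × 210/945 = 26.667 V; V_B = 120 × 123/945 = 15.619 V; V_C = 120 × 203/945 = 25.778 V.
P_out = V_A I_A + V_B I_B + V_C I_C = 26.667×1.39 + 15.619×2.02 + 25.778×5.38 = 37.067 + 31.550 + 138.68 = 207.30 W.
Ideal ⇒ P_in = P_out, so I_p = P_out/V_p = 207.30/120 = 1.73 A.

I_p ≈ 1.73 A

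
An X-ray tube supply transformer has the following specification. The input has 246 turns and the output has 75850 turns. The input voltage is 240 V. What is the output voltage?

V_out/V_in = N_out/N_in, so V_out = 240 × 75850/246 = 74000 V.

V_out ≈ 74000 V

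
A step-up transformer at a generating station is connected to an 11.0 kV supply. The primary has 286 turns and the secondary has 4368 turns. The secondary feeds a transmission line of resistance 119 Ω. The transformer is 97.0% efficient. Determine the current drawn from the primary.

V_s = 11000 × 4368/286 = 168000 V.
I_s = V_s/R = 168000/119 = 1411.8 A.
P_out = V_s I_s = 168000 × 1411.8 = 2.3718×10^8 W.
P_in = P_out/η = 2.3718×10^8/0.970 = 2.4451×10^8 W.
I_p = P_in/V_p = 2.4451×10^8/11000 = 22200 A.

I_p ≈ 22200 A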